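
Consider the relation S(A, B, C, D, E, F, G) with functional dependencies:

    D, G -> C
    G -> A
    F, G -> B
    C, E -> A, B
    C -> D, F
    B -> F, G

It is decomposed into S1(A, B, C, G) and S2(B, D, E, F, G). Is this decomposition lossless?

No

Common attributes: S1 ∩ S2 = {B, G}.
Closure of {B, G}: G → A applies, adding A; B → F, G applies, adding F. So (B, G)⁺ = {A, B, F, G}.
The closure contains neither all of S1 = {A, B, C, G} nor all of S2 = {B, D, E, F, G}, so the common attributes are not a superkey of either fragment. The join is lossy.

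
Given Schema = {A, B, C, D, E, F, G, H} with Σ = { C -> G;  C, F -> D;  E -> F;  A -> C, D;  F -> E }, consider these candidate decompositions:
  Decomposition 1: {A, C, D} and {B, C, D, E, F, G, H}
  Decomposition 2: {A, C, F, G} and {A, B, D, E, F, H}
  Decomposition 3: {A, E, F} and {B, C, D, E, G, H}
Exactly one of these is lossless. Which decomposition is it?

Decomposition 2

Decomposition 1: common = {C, D}, closure = {C, D, G} → lossy.
Decomposition 2: common = {A, F}, closure = {A, C, D, E, F, G} → lossless.
Decomposition 3: common = {E}, closure = {E, F} → lossy.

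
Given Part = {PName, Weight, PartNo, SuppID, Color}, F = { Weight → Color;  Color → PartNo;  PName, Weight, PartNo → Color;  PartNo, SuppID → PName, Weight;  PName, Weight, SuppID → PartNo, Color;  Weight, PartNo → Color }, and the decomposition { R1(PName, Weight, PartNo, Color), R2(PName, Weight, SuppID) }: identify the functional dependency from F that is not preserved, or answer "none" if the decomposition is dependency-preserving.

Check PartNo, SuppID → PName, Weight: no single fragment contains all of {PName, Weight, PartNo, SuppID}, and the restricted closure of {PartNo, SuppID} across the fragments never reaches {PName, Weight}.
Weight → Color is preserved.
Color → PartNo is preserved.
PName, Weight, PartNo → Color is preserved.
PName, Weight, SuppID → PartNo, Color is preserved.
Weight, PartNo → Color is preserved.

PartNo, SuppID → PName, Weight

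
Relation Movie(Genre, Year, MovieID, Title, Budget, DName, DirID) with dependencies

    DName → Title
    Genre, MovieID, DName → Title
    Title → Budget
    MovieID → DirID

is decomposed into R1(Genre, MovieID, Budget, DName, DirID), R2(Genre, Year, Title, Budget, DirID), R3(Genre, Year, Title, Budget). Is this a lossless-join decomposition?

Chase test. Columns are Genre, Year, MovieID, Title, Budget, DName, DirID; row i has aⱼ where attribute j ∈ Ri, else bᵢⱼ.
Initial tableau (one row per fragment):
  row 1: a1 b12 a3 b14 a5 a6 a7
  row 2: a1 a2 b23 a4 a5 b26 a7
  row 3: a1 a2 b33 a4 a5 b36 b37
No row becomes fully distinguished — the join is lossy.

No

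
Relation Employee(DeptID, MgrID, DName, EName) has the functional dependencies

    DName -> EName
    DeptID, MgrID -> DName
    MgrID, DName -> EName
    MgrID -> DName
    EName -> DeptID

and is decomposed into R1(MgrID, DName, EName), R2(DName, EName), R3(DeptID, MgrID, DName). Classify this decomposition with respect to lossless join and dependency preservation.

Lossless test (chase): Rows 1 and 3 agree on DName; apply DName→EName and equate their EName entries. Rows 1 and 2 agree on EName; apply EName→DeptID and equate their DeptID entries. Rows 1 and 3 agree on EName; apply EName→DeptID and equate their DeptID entries. Row 1 is now all distinguished symbols — the join is lossless.
Dependency preservation: the restricted closure of {EName} across the fragments never reaches {DeptID}, so EName → DeptID cannot be enforced without a join — not preserved.

lossless but not dependency-preserving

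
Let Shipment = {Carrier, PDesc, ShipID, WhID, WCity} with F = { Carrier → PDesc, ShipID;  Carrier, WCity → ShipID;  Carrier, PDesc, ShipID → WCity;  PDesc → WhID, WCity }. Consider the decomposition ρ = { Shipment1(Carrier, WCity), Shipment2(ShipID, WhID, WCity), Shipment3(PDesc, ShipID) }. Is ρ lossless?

Chase test. Columns are Carrier, PDesc, ShipID, WhID, WCity; row i has aⱼ where attribute j ∈ Shipmenti, else bᵢⱼ.
Initial tableau (one row per fragment):
  row 1: a1 b12 b13 b14 a5
  row 2: b21 b22 a3 a4 a5
  row 3: b31 a2 a3 b34 b35
No row becomes fully distinguished — the join is lossy.

No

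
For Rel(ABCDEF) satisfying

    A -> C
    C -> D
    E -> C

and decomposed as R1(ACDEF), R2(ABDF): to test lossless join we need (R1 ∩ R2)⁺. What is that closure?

ACDF

R1 ∩ R2 = {ADF}.
A → C applies, adding C
Closure: {ACDF}.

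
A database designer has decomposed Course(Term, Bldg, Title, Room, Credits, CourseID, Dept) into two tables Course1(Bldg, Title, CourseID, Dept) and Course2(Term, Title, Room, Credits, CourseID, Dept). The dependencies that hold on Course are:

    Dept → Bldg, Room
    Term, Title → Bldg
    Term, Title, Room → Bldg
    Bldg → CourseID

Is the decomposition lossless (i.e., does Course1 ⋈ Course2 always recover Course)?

Common attributes: Course1 ∩ Course2 = {Title, CourseID, Dept}.
Closure of {Title, CourseID, Dept}: Dept → Bldg, Room applies, adding Bldg, Room. So (Title, CourseID, Dept)⁺ = {Bldg, Title, Room, CourseID, Dept}.
This closure contains every attribute of Course1, so Course1 ∩ Course2 → Course1. The join is lossless.

Yes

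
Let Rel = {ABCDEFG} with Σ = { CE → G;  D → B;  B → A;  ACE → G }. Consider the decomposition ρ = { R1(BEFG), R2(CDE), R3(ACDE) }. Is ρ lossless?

No

Chase test. Columns are ABCDEFG; row i has aⱼ where attribute j ∈ Ri, else bᵢⱼ.
Initial tableau (one row per fragment):
  row 1: b11 a2 b13 b14 a5 a6 a7
  row 2: b21 b22 a3 a4 a5 b26 b27
  row 3: a1 b32 a3 a4 a5 b36 b37
Rows 2 and 3 agree on CE; apply CE→G and equate their G entries.
Rows 2 and 3 agree on D; apply D→B and equate their B entries.
Rows 2 and 3 agree on B; apply B→A and equate their A entries.
No row becomes fully distinguished — the join is lossy.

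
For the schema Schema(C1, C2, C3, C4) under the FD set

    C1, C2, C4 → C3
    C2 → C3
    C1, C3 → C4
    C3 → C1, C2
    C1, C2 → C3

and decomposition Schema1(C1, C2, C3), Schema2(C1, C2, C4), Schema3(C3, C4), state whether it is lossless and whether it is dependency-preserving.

lossless and dependency-preserving

Lossless test (chase): Rows 1 and 2 agree on C2; apply C2→C3 and equate their C3 entries. Rows 1 and 2 agree on C1, C3; apply C1, C3→C4 and equate their C4 entries. Rows 1 and 3 agree on C3; apply C3→C1, C2 and equate their C1, C2 entries. Row 1 is now all distinguished symbols — the join is lossless.
Dependency preservation: C1, C2, C4 → C3; C1, C3 → C4 are not contained in any single fragment, but the restricted closure of each left-hand side across the fragments still reaches the right-hand side; the remaining FDs each lie inside some fragment. All dependencies are preserved.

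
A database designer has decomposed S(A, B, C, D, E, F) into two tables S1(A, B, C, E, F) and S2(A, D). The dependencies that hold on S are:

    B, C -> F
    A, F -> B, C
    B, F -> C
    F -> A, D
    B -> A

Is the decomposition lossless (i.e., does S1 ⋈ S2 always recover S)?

Common attributes: S1 ∩ S2 = {A}.
No dependency enlarges {A}, so (A)⁺ = {A}.
The closure contains neither all of S1 = {A, B, C, E, F} nor all of S2 = {A, D}, so the common attributes are not a superkey of either fragment. The join is lossy.

No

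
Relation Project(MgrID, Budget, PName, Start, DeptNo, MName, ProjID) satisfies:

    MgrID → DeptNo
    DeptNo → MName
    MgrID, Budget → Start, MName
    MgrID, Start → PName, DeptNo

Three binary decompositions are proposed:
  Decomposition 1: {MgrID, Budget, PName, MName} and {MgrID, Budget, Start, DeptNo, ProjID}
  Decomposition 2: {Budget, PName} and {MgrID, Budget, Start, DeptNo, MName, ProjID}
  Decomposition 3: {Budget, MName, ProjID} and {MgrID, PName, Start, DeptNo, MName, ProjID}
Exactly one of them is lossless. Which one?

Decomposition 1

Decomposition 1: common = {MgrID, Budget}, closure = {MgrID, Budget, PName, Start, DeptNo, MName} → lossless.
Decomposition 2: common = {Budget}, closure = {Budget} → lossy.
Decomposition 3: common = {MName, ProjID}, closure = {MName, ProjID} → lossy.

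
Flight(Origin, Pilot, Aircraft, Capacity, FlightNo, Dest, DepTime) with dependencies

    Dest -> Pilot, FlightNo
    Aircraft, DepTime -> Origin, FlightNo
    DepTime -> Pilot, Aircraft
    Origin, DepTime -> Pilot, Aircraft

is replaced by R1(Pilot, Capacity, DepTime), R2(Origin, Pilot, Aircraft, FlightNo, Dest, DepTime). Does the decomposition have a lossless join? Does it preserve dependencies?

Lossless test: (Pilot, DepTime)⁺ = {Origin, Pilot, Aircraft, FlightNo, DepTime}, which is a superkey of neither fragment — lossy.
Dependency preservation: every FD's attributes lie within a single fragment, so each can be enforced locally — preserved.

lossy but dependency-preserving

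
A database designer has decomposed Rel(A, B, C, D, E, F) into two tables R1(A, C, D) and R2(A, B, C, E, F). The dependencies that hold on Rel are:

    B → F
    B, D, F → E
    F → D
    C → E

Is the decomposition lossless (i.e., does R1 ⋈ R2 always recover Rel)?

Common attributes: R1 ∩ R2 = {A, C}.
Closure of {A, C}: C → E applies, adding E. So (A, C)⁺ = {A, C, E}.
The closure contains neither all of R1 = {A, C, D} nor all of R2 = {A, B, C, E, F}, so the common attributes are not a superkey of either fragment. The join is lossy.

No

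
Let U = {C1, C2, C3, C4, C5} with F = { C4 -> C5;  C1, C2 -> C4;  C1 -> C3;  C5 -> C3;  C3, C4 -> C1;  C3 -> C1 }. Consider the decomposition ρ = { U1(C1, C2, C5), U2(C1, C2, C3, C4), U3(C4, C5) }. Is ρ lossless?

Yes

Chase test. Columns are C1, C2, C3, C4, C5; row i has aⱼ where attribute j ∈ Ui, else bᵢⱼ.
Initial tableau (one row per fragment):
  row 1: a1 a2 b13 b14 a5
  row 2: a1 a2 a3 a4 b25
  row 3: b31 b32 b33 a4 a5
Rows 2 and 3 agree on C4; apply C4→C5 and equate their C5 entries.
Rows 1 and 2 agree on C1, C2; apply C1, C2→C4 and equate their C4 entries.
Rows 1 and 2 agree on C1; apply C1→C3 and equate their C3 entries.
Rows 1 and 3 agree on C5; apply C5→C3 and equate their C3 entries.
Rows 1 and 3 agree on C3, C4; apply C3, C4→C1 and equate their C1 entries.
Row 1 is now all distinguished symbols — the join is lossless.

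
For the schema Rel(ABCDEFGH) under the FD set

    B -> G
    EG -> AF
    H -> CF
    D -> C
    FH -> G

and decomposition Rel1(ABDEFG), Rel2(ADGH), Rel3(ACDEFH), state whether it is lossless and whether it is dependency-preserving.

Lossless test (chase): Rows 2 and 3 agree on H; apply H→CF and equate their CF entries. Rows 1 and 2 agree on D; apply D→C and equate their C entries. Rows 2 and 3 agree on FH; apply FH→G and equate their G entries. No row becomes fully distinguished — the join is lossy.
Dependency preservation: FH → G is not contained in any single fragment, but the restricted closure of its left-hand side across the fragments still reaches the right-hand side; the remaining FDs each lie inside some fragment. All dependencies are preserved.

lossy but dependency-preserving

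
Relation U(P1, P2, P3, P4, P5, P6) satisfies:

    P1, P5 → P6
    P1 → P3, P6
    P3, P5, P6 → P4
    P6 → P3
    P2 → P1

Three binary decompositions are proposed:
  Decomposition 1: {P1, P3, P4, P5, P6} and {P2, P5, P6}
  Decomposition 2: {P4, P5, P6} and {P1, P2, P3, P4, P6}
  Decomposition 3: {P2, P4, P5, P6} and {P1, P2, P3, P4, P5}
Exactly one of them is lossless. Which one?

Decomposition 1: common = {P5, P6}, closure = {P3, P4, P5, P6} → lossy.
Decomposition 2: common = {P4, P6}, closure = {P3, P4, P6} → lossy.
Decomposition 3: common = {P2, P4, P5}, closure = {P1, P2, P3, P4, P5, P6} → lossless.

Decomposition 3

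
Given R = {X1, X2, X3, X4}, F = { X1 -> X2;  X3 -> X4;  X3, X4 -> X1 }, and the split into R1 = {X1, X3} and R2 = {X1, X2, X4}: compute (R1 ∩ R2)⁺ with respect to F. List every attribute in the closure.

X1, X2

R1 ∩ R2 = {X1}.
X1 → X2 applies, adding X2
Closure: {X1, X2}.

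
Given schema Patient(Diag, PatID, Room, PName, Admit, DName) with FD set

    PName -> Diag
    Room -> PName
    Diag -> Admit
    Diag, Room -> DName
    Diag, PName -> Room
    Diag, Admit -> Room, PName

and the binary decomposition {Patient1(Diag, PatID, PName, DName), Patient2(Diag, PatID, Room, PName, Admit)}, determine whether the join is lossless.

Yes

Common attributes: Patient1 ∩ Patient2 = {Diag, PatID, PName}.
Closure of {Diag, PatID, PName}: Diag → Admit applies, adding Admit; Diag, PName → Room applies, adding Room; Diag, Room → DName applies, adding DName. So (Diag, PatID, PName)⁺ = {Diag, PatID, Room, PName, Admit, DName}.
This closure contains every attribute of Patient1, so Patient1 ∩ Patient2 → Patient1. The join is lossless.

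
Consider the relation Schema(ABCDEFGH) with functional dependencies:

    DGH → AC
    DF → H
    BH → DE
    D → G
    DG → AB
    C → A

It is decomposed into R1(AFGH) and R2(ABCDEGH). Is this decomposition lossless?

Common attributes: R1 ∩ R2 = {AGH}.
No dependency enlarges {AGH}, so (AGH)⁺ = {AGH}.
The closure contains neither all of R1 = {AFGH} nor all of R2 = {ABCDEGH}, so the common attributes are not a superkey of either fragment. The join is lossy.

No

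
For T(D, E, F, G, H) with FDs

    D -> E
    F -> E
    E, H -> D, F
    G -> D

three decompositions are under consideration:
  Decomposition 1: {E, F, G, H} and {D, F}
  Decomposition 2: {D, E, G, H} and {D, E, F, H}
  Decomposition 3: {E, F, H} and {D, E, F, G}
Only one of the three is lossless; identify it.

Decomposition 1: common = {F}, closure = {E, F} → lossy.
Decomposition 2: common = {D, E, H}, closure = {D, E, F, H} → lossless.
Decomposition 3: common = {E, F}, closure = {E, F} → lossy.

Decomposition 2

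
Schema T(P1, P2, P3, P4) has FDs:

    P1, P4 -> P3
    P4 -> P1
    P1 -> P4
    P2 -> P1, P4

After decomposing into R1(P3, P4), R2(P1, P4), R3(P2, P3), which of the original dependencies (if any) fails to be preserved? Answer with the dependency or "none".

P2 -> P1, P4

Check P2 → P1, P4: no single fragment contains all of {P1, P2, P4}, and the restricted closure of {P2} across the fragments never reaches {P1, P4}.
P1, P4 → P3 is preserved.
P4 → P1 is preserved.
P1 → P4 is preserved.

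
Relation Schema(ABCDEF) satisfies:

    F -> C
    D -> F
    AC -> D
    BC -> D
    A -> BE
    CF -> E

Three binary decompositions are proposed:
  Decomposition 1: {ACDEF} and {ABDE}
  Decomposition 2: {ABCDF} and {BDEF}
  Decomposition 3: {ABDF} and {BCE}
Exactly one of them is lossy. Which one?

Decomposition 1: common = {ADE}, closure = {ABCDEF} → lossless.
Decomposition 2: common = {BDF}, closure = {BCDEF} → lossless.
Decomposition 3: common = {B}, closure = {B} → lossy.

Decomposition 3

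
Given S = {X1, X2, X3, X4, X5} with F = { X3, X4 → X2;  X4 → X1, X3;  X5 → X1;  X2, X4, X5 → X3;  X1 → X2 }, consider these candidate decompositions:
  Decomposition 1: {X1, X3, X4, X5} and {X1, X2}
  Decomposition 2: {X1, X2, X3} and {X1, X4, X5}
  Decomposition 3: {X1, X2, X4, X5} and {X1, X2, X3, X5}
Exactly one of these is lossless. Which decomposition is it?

Decomposition 1

Decomposition 1: common = {X1}, closure = {X1, X2} → lossless.
Decomposition 2: common = {X1}, closure = {X1, X2} → lossy.
Decomposition 3: common = {X1, X2, X5}, closure = {X1, X2, X5} → lossy.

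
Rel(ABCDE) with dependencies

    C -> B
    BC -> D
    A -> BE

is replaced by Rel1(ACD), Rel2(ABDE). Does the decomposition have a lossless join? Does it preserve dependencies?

Lossless test: (AD)⁺ = {ABDE}, which contains all of one fragment — lossless.
Dependency preservation: the restricted closure of {C} across the fragments never reaches {B}, so C → B cannot be enforced without a join — not preserved.

lossless but not dependency-preserving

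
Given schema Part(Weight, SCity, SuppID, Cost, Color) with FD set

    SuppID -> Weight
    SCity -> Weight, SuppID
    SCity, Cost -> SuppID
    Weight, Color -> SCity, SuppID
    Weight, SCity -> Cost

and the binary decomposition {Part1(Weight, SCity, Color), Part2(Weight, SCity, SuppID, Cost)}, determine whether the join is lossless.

Common attributes: Part1 ∩ Part2 = {Weight, SCity}.
Closure of {Weight, SCity}: SCity → Weight, SuppID applies, adding SuppID; Weight, SCity → Cost applies, adding Cost. So (Weight, SCity)⁺ = {Weight, SCity, SuppID, Cost}.
This closure contains every attribute of Part2, so Part1 ∩ Part2 → Part2. The join is lossless.

Yes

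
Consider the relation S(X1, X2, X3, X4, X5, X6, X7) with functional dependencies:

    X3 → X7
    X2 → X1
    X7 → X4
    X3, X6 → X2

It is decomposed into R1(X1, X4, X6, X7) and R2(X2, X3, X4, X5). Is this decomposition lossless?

Common attributes: R1 ∩ R2 = {X4}.
No dependency enlarges {X4}, so (X4)⁺ = {X4}.
The closure contains neither all of R1 = {X1, X4, X6, X7} nor all of R2 = {X2, X3, X4, X5}, so the common attributes are not a superkey of either fragment. The join is lossy.

No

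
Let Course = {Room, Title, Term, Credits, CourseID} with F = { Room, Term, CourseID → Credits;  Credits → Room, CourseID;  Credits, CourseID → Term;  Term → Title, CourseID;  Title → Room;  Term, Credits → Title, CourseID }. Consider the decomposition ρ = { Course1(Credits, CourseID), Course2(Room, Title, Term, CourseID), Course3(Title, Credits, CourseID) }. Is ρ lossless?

Chase test. Columns are Room, Title, Term, Credits, CourseID; row i has aⱼ where attribute j ∈ Coursei, else bᵢⱼ.
Initial tableau (one row per fragment):
  row 1: b11 b12 b13 a4 a5
  row 2: a1 a2 a3 b24 a5
  row 3: b31 a2 b33 a4 a5
Rows 1 and 3 agree on Credits; apply Credits→Room, CourseID and equate their Room, CourseID entries.
Rows 1 and 3 agree on Credits, CourseID; apply Credits, CourseID→Term and equate their Term entries.
Rows 1 and 3 agree on Term; apply Term→Title, CourseID and equate their Title, CourseID entries.
Rows 1 and 2 agree on Title; apply Title→Room and equate their Room entries.
No row becomes fully distinguished — the join is lossy.

No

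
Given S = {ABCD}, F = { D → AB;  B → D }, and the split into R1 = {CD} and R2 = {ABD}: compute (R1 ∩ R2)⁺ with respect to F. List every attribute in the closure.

ABD

R1 ∩ R2 = {D}.
D → AB applies, adding AB
Closure: {ABD}.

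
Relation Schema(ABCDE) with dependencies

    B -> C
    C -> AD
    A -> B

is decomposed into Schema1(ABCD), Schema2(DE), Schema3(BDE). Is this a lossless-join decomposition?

Chase test. Columns are ABCDE; row i has aⱼ where attribute j ∈ Schemai, else bᵢⱼ.
Initial tableau (one row per fragment):
  row 1: a1 a2 a3 a4 b15
  row 2: b21 b22 b23 a4 a5
  row 3: b31 a2 b33 a4 a5
Rows 1 and 3 agree on B; apply B→C and equate their C entries.
Rows 1 and 3 agree on C; apply C→AD and equate their AD entries.
Row 3 is now all distinguished symbols — the join is lossless.

Yes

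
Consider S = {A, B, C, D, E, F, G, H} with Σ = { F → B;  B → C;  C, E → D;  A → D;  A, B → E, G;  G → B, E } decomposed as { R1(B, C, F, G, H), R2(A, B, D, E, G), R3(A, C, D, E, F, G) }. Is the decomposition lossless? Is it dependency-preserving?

Lossless test (chase): Rows 1 and 3 agree on F; apply F→B and equate their B entries. Rows 1 and 2 agree on B; apply B→C and equate their C entries. Rows 1 and 2 agree on G; apply G→B, E and equate their B, E entries. Rows 1 and 2 agree on C, E; apply C, E→D and equate their D entries. No row becomes fully distinguished — the join is lossy.
Dependency preservation: every FD's attributes lie within a single fragment, so each can be enforced locally — preserved.

lossy but dependency-preserving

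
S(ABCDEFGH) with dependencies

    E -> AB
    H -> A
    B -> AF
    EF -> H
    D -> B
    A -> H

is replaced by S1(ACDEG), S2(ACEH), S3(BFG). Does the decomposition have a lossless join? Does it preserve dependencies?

Lossless test (chase): Rows 1 and 2 agree on E; apply E→AB and equate their AB entries. Rows 1 and 2 agree on B; apply B→AF and equate their AF entries. Rows 1 and 2 agree on EF; apply EF→H and equate their H entries. No row becomes fully distinguished — the join is lossy.
Dependency preservation: the restricted closure of {E} across the fragments never reaches {AB}, so E → AB cannot be enforced without a join — not preserved.

lossy and not dependency-preserving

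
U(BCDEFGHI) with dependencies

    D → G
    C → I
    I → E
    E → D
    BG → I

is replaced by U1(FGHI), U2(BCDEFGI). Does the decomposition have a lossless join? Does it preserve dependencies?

Lossless test: (FGI)⁺ = {DEFGI}, which is a superkey of neither fragment — lossy.
Dependency preservation: every FD's attributes lie within a single fragment, so each can be enforced locally — preserved.

lossy but dependency-preserving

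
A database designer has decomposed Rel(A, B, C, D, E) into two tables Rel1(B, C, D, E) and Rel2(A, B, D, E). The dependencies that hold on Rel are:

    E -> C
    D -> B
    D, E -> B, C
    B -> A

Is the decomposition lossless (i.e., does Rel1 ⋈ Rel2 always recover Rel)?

Common attributes: Rel1 ∩ Rel2 = {B, D, E}.
Closure of {B, D, E}: E → C applies, adding C; B → A applies, adding A. So (B, D, E)⁺ = {A, B, C, D, E}.
This closure contains every attribute of Rel1, so Rel1 ∩ Rel2 → Rel1. The join is lossless.

Yes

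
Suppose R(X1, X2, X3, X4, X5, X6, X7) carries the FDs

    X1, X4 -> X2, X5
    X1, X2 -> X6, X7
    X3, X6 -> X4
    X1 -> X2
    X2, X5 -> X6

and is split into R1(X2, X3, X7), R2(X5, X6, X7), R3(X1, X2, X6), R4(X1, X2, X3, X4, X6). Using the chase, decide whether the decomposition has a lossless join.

Chase test. Columns are X1, X2, X3, X4, X5, X6, X7; row i has aⱼ where attribute j ∈ Ri, else bᵢⱼ.
Initial tableau (one row per fragment):
  row 1: b11 a2 a3 b14 b15 b16 a7
  row 2: b21 b22 b23 b24 a5 a6 a7
  row 3: a1 a2 b33 b34 b35 a6 b37
  row 4: a1 a2 a3 a4 b45 a6 b47
Rows 3 and 4 agree on X1, X2; apply X1, X2→X6, X7 and equate their X6, X7 entries.
No row becomes fully distinguished — the join is lossy.

No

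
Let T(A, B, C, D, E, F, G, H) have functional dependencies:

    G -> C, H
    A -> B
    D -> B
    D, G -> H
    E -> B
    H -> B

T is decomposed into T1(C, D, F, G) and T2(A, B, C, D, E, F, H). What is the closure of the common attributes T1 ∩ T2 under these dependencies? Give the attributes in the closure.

T1 ∩ T2 = {C, D, F}.
D → B applies, adding B
Closure: {B, C, D, F}.

B, C, D, F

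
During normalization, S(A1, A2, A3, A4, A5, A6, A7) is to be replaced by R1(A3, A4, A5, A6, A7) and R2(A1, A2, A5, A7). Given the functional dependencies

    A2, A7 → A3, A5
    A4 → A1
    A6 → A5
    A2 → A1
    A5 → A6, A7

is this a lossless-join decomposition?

No

Common attributes: R1 ∩ R2 = {A5, A7}.
Closure of {A5, A7}: A5 → A6, A7 applies, adding A6. So (A5, A7)⁺ = {A5, A6, A7}.
The closure contains neither all of R1 = {A3, A4, A5, A6, A7} nor all of R2 = {A1, A2, A5, A7}, so the common attributes are not a superkey of either fragment. The join is lossy.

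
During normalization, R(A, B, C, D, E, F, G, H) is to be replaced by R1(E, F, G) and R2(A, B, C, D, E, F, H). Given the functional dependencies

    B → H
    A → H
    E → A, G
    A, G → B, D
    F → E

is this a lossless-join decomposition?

Common attributes: R1 ∩ R2 = {E, F}.
Closure of {E, F}: E → A, G applies, adding A, G; A, G → B, D applies, adding B, D; B → H applies, adding H. So (E, F)⁺ = {A, B, D, E, F, G, H}.
This closure contains every attribute of R1, so R1 ∩ R2 → R1. The join is lossless.

Yes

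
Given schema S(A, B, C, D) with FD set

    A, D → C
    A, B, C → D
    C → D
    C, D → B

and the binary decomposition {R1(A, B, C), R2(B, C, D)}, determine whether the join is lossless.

Yes

Common attributes: R1 ∩ R2 = {B, C}.
Closure of {B, C}: C → D applies, adding D. So (B, C)⁺ = {B, C, D}.
This closure contains every attribute of R2, so R1 ∩ R2 → R2. The join is lossless.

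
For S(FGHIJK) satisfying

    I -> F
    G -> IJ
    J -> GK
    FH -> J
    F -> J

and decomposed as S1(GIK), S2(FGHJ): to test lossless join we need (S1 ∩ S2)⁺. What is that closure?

S1 ∩ S2 = {G}.
G → IJ applies, adding IJ
J → GK applies, adding K
I → F applies, adding F
Closure: {FGIJK}.

FGIJK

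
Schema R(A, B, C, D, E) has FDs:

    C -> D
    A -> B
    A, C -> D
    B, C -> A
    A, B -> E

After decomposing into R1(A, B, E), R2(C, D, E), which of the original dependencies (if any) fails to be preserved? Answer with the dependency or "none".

B, C -> A

Check B, C → A: no single fragment contains all of {A, B, C}, and the restricted closure of {B, C} across the fragments never reaches {A}.
C → D is preserved.
A → B is preserved.
A, C → D is preserved.
A, B → E is preserved.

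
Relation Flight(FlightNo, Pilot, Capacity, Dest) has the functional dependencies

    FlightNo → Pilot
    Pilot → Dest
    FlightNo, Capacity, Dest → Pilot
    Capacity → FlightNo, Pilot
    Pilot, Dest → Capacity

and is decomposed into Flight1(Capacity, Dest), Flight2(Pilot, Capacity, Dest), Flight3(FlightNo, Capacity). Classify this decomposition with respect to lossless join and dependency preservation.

lossless and dependency-preserving

Lossless test (chase): Rows 1 and 2 agree on Capacity; apply Capacity→FlightNo, Pilot and equate their FlightNo, Pilot entries. Rows 1 and 3 agree on Capacity; apply Capacity→FlightNo, Pilot and equate their FlightNo, Pilot entries. Rows 1 and 3 agree on Pilot; apply Pilot→Dest and equate their Dest entries. Row 1 is now all distinguished symbols — the join is lossless.
Dependency preservation: FlightNo → Pilot; FlightNo, Capacity, Dest → Pilot; Capacity → FlightNo, Pilot are not contained in any single fragment, but the restricted closure of each left-hand side across the fragments still reaches the right-hand side; the remaining FDs each lie inside some fragment. All dependencies are preserved.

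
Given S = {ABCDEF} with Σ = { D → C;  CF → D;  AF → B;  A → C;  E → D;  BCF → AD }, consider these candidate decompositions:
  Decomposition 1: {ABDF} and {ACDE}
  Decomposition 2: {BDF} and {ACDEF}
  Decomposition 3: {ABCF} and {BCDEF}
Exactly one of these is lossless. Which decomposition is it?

Decomposition 1: common = {AD}, closure = {ACD} → lossy.
Decomposition 2: common = {DF}, closure = {CDF} → lossy.
Decomposition 3: common = {BCF}, closure = {ABCDF} → lossless.

Decomposition 3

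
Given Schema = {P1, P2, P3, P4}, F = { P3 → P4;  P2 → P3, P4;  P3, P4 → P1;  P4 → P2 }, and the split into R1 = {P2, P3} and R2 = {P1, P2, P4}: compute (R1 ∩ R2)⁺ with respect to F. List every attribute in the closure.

P1, P2, P3, P4

R1 ∩ R2 = {P2}.
P2 → P3, P4 applies, adding P3, P4
P3, P4 → P1 applies, adding P1
Closure: {P1, P2, P3, P4}.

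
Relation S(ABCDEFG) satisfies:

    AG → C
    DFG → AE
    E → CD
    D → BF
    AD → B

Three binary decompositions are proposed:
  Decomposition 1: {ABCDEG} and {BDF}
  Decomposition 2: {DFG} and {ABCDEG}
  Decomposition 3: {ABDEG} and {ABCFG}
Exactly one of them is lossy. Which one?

Decomposition 1: common = {BD}, closure = {BDF} → lossless.
Decomposition 2: common = {DG}, closure = {ABCDEFG} → lossless.
Decomposition 3: common = {ABG}, closure = {ABCG} → lossy.

Decomposition 3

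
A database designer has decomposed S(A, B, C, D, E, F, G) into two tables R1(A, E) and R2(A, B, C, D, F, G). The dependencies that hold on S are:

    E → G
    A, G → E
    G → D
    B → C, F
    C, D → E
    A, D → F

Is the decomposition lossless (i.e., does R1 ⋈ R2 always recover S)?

No

Common attributes: R1 ∩ R2 = {A}.
No dependency enlarges {A}, so (A)⁺ = {A}.
The closure contains neither all of R1 = {A, E} nor all of R2 = {A, B, C, D, F, G}, so the common attributes are not a superkey of either fragment. The join is lossy.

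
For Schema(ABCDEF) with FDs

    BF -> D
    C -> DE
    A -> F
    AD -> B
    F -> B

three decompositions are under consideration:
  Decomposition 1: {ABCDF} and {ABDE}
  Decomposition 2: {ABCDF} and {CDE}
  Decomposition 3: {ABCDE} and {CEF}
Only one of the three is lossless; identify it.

Decomposition 2

Decomposition 1: common = {ABD}, closure = {ABDF} → lossy.
Decomposition 2: common = {CD}, closure = {CDE} → lossless.
Decomposition 3: common = {CE}, closure = {CDE} → lossy.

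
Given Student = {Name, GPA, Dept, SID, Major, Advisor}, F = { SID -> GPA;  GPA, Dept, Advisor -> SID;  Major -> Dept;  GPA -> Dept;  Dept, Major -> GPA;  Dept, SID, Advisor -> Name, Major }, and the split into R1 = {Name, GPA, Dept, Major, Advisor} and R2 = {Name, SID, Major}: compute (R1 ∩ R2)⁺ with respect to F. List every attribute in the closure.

R1 ∩ R2 = {Name, Major}.
Major → Dept applies, adding Dept
Dept, Major → GPA applies, adding GPA
Closure: {Name, GPA, Dept, Major}.

Name, GPA, Dept, Major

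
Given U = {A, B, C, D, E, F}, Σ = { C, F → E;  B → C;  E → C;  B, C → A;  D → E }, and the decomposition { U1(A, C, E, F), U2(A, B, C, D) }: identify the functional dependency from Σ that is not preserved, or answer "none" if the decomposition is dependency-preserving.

D → E

Check D → E: no single fragment contains all of {D, E}, and the restricted closure of {D} across the fragments never reaches {E}.
C, F → E is preserved.
B → C is preserved.
E → C is preserved.
B, C → A is preserved.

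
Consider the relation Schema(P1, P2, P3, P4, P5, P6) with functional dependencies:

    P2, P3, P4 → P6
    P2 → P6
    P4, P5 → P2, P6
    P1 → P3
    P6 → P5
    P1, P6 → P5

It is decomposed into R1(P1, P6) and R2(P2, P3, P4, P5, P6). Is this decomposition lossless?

Common attributes: R1 ∩ R2 = {P6}.
Closure of {P6}: P6 → P5 applies, adding P5. So (P6)⁺ = {P5, P6}.
The closure contains neither all of R1 = {P1, P6} nor all of R2 = {P2, P3, P4, P5, P6}, so the common attributes are not a superkey of either fragment. The join is lossy.

No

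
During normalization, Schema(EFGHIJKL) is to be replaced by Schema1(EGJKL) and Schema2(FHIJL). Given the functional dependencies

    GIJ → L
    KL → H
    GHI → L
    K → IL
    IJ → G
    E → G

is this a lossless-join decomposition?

Common attributes: Schema1 ∩ Schema2 = {JL}.
No dependency enlarges {JL}, so (JL)⁺ = {JL}.
The closure contains neither all of Schema1 = {EGJKL} nor all of Schema2 = {FHIJL}, so the common attributes are not a superkey of either fragment. The join is lossy.

No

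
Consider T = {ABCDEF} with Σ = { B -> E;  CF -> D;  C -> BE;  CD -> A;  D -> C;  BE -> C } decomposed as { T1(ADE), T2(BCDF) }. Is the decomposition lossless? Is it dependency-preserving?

Lossless test: (D)⁺ = {ABCDE}, which contains all of one fragment — lossless.
Dependency preservation: the restricted closure of {B} across the fragments never reaches {E}, so B → E cannot be enforced without a join — not preserved.

lossless but not dependency-preserving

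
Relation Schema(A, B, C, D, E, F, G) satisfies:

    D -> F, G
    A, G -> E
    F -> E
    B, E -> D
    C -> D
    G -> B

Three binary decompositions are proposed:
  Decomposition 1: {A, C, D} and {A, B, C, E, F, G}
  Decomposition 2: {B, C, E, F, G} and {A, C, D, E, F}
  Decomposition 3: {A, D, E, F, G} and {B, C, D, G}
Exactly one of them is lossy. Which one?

Decomposition 3

Decomposition 1: common = {A, C}, closure = {A, B, C, D, E, F, G} → lossless.
Decomposition 2: common = {C, E, F}, closure = {B, C, D, E, F, G} → lossless.
Decomposition 3: common = {D, G}, closure = {B, D, E, F, G} → lossy.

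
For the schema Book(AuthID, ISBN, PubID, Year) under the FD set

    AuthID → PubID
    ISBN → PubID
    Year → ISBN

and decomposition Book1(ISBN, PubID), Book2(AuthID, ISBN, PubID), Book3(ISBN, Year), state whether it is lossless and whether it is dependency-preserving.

lossy but dependency-preserving

Lossless test (chase): Rows 1 and 3 agree on ISBN; apply ISBN→PubID and equate their PubID entries. No row becomes fully distinguished — the join is lossy.
Dependency preservation: every FD's attributes lie within a single fragment, so each can be enforced locally — preserved.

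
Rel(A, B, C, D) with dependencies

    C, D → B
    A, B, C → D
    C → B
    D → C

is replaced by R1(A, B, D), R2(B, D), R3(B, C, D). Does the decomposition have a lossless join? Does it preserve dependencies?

lossless but not dependency-preserving

Lossless test (chase): Rows 1 and 2 agree on D; apply D→C and equate their C entries. Rows 1 and 3 agree on D; apply D→C and equate their C entries. Row 1 is now all distinguished symbols — the join is lossless.
Dependency preservation: the restricted closure of {A, B, C} across the fragments never reaches {D}, so A, B, C → D cannot be enforced without a join — not preserved.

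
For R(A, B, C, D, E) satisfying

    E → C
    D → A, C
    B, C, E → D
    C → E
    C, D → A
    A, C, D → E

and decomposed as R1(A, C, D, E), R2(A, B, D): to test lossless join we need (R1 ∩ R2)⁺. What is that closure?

A, C, D, E

R1 ∩ R2 = {A, D}.
D → A, C applies, adding C
C → E applies, adding E
Closure: {A, C, D, E}.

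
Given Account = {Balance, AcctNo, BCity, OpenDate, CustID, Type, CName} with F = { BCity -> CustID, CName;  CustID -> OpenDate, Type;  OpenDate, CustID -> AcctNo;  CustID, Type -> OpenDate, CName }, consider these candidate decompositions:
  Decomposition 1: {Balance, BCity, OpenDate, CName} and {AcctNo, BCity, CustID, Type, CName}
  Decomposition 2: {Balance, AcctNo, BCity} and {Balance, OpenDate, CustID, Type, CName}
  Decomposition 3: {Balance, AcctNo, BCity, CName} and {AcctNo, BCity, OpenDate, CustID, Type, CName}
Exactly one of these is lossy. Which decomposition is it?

Decomposition 1: common = {BCity, CName}, closure = {AcctNo, BCity, OpenDate, CustID, Type, CName} → lossless.
Decomposition 2: common = {Balance}, closure = {Balance} → lossy.
Decomposition 3: common = {AcctNo, BCity, CName}, closure = {AcctNo, BCity, OpenDate, CustID, Type, CName} → lossless.

Decomposition 2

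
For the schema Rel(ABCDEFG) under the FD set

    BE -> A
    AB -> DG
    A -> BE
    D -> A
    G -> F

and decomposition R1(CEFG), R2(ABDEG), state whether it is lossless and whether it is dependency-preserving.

Lossless test: (EG)⁺ = {EFG}, which is a superkey of neither fragment — lossy.
Dependency preservation: every FD's attributes lie within a single fragment, so each can be enforced locally — preserved.

lossy but dependency-preserving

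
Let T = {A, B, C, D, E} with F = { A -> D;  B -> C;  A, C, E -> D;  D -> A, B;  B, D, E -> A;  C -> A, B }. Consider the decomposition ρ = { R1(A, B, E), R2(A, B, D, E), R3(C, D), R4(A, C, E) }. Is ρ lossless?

Yes

Chase test. Columns are A, B, C, D, E; row i has aⱼ where attribute j ∈ Ri, else bᵢⱼ.
Initial tableau (one row per fragment):
  row 1: a1 a2 b13 b14 a5
  row 2: a1 a2 b23 a4 a5
  row 3: b31 b32 a3 a4 b35
  row 4: a1 b42 a3 b44 a5
Rows 1 and 2 agree on A; apply A→D and equate their D entries.
Rows 1 and 4 agree on A; apply A→D and equate their D entries.
Rows 1 and 2 agree on B; apply B→C and equate their C entries.
Rows 1 and 3 agree on D; apply D→A, B and equate their A, B entries.
Rows 1 and 4 agree on D; apply D→A, B and equate their A, B entries.
Rows 1 and 3 agree on B; apply B→C and equate their C entries.
Row 1 is now all distinguished symbols — the join is lossless.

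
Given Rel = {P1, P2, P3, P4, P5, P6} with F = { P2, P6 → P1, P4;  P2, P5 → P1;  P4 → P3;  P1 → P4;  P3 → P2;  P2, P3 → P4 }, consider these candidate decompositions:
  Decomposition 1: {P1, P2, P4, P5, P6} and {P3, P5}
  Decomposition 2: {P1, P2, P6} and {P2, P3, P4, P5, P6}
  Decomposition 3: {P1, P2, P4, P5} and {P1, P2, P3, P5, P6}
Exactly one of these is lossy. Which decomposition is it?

Decomposition 1: common = {P5}, closure = {P5} → lossy.
Decomposition 2: common = {P2, P6}, closure = {P1, P2, P3, P4, P6} → lossless.
Decomposition 3: common = {P1, P2, P5}, closure = {P1, P2, P3, P4, P5} → lossless.

Decomposition 1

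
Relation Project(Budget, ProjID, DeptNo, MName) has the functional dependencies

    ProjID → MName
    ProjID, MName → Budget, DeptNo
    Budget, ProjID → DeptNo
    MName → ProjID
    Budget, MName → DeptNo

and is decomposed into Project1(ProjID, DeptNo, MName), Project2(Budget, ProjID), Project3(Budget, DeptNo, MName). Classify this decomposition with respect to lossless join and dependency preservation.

lossless and dependency-preserving

Lossless test (chase): Rows 1 and 2 agree on ProjID; apply ProjID→MName and equate their MName entries. Rows 1 and 2 agree on ProjID, MName; apply ProjID, MName→Budget, DeptNo and equate their Budget, DeptNo entries. Rows 1 and 3 agree on MName; apply MName→ProjID and equate their ProjID entries. Row 1 is now all distinguished symbols — the join is lossless.
Dependency preservation: ProjID, MName → Budget, DeptNo; Budget, ProjID → DeptNo are not contained in any single fragment, but the restricted closure of each left-hand side across the fragments still reaches the right-hand side; the remaining FDs each lie inside some fragment. All dependencies are preserved.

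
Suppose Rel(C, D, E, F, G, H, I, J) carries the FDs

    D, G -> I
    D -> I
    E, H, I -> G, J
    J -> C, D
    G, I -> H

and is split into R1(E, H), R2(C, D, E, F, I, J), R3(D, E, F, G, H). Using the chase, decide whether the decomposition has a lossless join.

Chase test. Columns are C, D, E, F, G, H, I, J; row i has aⱼ where attribute j ∈ Ri, else bᵢⱼ.
Initial tableau (one row per fragment):
  row 1: b11 b12 a3 b14 b15 a6 b17 b18
  row 2: a1 a2 a3 a4 b25 b26 a7 a8
  row 3: b31 a2 a3 a4 a5 a6 b37 b38
Rows 2 and 3 agree on D; apply D→I and equate their I entries.
No row becomes fully distinguished — the join is lossy.

No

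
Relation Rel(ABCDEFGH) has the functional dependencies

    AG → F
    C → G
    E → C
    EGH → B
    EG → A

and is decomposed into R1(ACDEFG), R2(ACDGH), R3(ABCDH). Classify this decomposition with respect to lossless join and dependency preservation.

lossy and not dependency-preserving

Lossless test (chase): Rows 1 and 2 agree on AG; apply AG→F and equate their F entries. Rows 1 and 3 agree on C; apply C→G and equate their G entries. Rows 1 and 3 agree on AG; apply AG→F and equate their F entries. No row becomes fully distinguished — the join is lossy.
Dependency preservation: the restricted closure of {EGH} across the fragments never reaches {B}, so EGH → B cannot be enforced without a join — not preserved.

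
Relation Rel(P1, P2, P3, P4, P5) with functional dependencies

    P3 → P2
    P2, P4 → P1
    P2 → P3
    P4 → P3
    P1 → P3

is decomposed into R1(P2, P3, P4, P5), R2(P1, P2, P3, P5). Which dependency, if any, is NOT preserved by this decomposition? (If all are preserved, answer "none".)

Check P2, P4 → P1: no single fragment contains all of {P1, P2, P4}, and the restricted closure of {P2, P4} across the fragments never reaches {P1}.
P3 → P2 is preserved.
P2 → P3 is preserved.
P4 → P3 is preserved.
P1 → P3 is preserved.

P2, P4 → P1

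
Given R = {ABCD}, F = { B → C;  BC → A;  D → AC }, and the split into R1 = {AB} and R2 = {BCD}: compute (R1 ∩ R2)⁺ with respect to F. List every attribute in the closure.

R1 ∩ R2 = {B}.
B → C applies, adding C
BC → A applies, adding A
Closure: {ABC}.

ABC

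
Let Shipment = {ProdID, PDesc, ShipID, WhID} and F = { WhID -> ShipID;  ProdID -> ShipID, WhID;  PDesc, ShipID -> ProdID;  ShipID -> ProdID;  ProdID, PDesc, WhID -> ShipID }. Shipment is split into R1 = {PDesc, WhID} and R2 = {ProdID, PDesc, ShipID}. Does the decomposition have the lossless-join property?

Common attributes: R1 ∩ R2 = {PDesc}.
No dependency enlarges {PDesc}, so (PDesc)⁺ = {PDesc}.
The closure contains neither all of R1 = {PDesc, WhID} nor all of R2 = {ProdID, PDesc, ShipID}, so the common attributes are not a superkey of either fragment. The join is lossy.

No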